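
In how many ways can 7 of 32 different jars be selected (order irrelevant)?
C(32,7) = 32!/(7!×25!) = 3365856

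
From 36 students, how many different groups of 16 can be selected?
C(36,16) = 36!/(16!×20!) = 7307872110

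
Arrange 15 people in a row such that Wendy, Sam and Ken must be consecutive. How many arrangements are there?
Treat the 3 as one block: (15-3+1)! × 3! = 6227020800 × 6 = 37362124800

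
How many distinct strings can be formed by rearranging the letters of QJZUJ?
5! / (1! × 2! × 1! × 1!) = 60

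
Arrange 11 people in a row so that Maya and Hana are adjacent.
Treat as block: (11-1)! × 2! = 3628800 × 2 = 7257600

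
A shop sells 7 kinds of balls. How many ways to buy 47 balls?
C(47+7-1, 7-1) = C(53, 6) = 22957480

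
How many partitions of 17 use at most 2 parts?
By conjugation, equals partitions of 17 into parts ≤ 2. Let r_j(i) = number of partitions of i into parts ≤ j, for i = 0..17. r_1(i) = 1 for all i; r_j(i) = r_{j-1}(i) + r_j(i-j). Rows j = 2..2: ≤2: 1 1 2 2 3 3 4 4 5 5 6 6 7 7 8 8 9 9. r_2(17) = 9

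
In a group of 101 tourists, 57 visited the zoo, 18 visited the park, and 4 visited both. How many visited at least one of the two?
|A∪B| = |A| + |B| - |A∩B| = 57 + 18 - 4 = 71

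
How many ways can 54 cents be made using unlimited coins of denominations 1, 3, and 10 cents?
Coefficient of x^54 in 1/(1-x^1) · 1/(1-x^3) · 1/(1-x^10). Case on j = number of 10-cent coins (j = 0..5); remainder r = 54 - 10j is made from {1,3} in ⌊r/3⌋+1 ways. r = 54, 44, 34, 24, 14, 4 → 19 + 15 + 12 + 9 + 5 + 2 = 62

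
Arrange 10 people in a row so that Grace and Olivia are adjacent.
Treat as block: (10-1)! × 2! = 362880 × 2 = 725760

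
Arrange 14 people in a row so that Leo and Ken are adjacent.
Treat as block: (14-1)! × 2! = 6227020800 × 2 = 12454041600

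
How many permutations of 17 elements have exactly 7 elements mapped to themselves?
Choose the 7 fixed points C(17,7) = 19448, derange the rest: !10 = Σ_{j=0}^{10} (-1)^j·10!/j! = 3628800 - 3628800 + 1814400 - 604800 + 151200 - 30240 + 5040 - 720 + 90 - 10 + 1 = 1334961. Product = 19448 × 1334961 = 25962321528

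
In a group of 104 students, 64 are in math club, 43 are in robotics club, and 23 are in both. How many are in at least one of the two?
|A∪B| = |A| + |B| - |A∩B| = 64 + 43 - 23 = 84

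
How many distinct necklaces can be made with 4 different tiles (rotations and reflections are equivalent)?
(4-1)!/2 = 6/2 = 3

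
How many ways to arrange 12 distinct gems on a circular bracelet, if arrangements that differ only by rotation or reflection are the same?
(12-1)!/2 = 39916800/2 = 19958400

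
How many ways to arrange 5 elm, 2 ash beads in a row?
7! / (5! × 2!) = 21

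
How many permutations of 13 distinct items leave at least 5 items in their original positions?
Exactly j fixed points: C(13,j)·!(13-j); sum over j ≥ 5 (derangement numbers via !m = (m-1)·(!(m-1) + !(m-2)): !0..!8 = 1, 0, 1, 2, 9, 44, 265, 1854, 14833). Σ_{j=5}^{13} C(13,j)·!(13-j) = C(13,5)·!8 + C(13,6)·!7 + C(13,7)·!6 + C(13,8)·!5 + C(13,9)·!4 + C(13,10)·!3 + C(13,11)·!2 + C(13,12)·!1 + C(13,13)·!0 = 1287·14833 + 1716·1854 + 1716·265 + 1287·44 + 715·9 + 286·2 + 78·1 + 13·0 + 1·1 = 22789989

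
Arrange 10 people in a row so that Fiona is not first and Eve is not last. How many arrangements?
By inclusion-exclusion: 10! - 2×(10-1)! + (10-2)! = 3628800 - 725760 + 40320 = 2943360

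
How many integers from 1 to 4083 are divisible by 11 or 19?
⌊4083/11⌋ + ⌊4083/19⌋ - ⌊4083/209⌋ = 371 + 214 - 19 = 566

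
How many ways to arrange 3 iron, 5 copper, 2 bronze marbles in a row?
10! / (3! × 5! × 2!) = 2520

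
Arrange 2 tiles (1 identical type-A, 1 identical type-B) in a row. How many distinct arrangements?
2! / (1! × 1!) = 2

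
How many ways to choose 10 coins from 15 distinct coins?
C(15,10) = 15!/(10!×5!) = 3003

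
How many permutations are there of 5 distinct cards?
5! = 120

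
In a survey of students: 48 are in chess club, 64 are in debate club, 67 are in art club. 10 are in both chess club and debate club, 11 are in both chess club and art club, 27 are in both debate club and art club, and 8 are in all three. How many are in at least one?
|A∪B∪C| = 48+64+67-10-11-27+8 = 139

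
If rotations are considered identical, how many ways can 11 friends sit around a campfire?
Circular: fix one position, arrange the rest. (11-1)! = 3628800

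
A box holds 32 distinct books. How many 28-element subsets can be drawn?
C(32,28) = 32!/(28!×4!) = 35960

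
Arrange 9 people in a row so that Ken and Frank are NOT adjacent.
Total - adjacent = 9! - (9-1)!×2 = 362880 - 80640 = 282240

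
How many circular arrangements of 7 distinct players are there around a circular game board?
Circular: fix one position, arrange the rest. (7-1)! = 720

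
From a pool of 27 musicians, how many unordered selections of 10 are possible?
C(27,10) = 27!/(10!×17!) = 8436285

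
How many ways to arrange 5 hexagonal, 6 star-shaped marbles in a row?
11! / (5! × 6!) = 462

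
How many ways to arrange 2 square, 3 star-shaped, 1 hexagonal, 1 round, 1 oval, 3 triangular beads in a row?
11! / (2! × 3! × 1! × 1! × 1! × 3!) = 554400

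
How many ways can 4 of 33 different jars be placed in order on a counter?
P(33,4) = 33!/(33-4)! = 982080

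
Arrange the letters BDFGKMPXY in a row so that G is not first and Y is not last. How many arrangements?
By inclusion-exclusion: 9! - 2×(9-1)! + (9-2)! = 362880 - 80640 + 5040 = 287280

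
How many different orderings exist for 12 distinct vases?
12! = 479001600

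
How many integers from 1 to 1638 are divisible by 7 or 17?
⌊1638/7⌋ + ⌊1638/17⌋ - ⌊1638/119⌋ = 234 + 96 - 13 = 317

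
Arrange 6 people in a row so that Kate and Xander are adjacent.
Treat as block: (6-1)! × 2! = 120 × 2 = 240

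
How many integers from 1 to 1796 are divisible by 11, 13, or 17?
⌊1796/11⌋+⌊1796/13⌋+⌊1796/17⌋ - ⌊1796/143⌋-⌊1796/187⌋-⌊1796/221⌋ + ⌊1796/2431⌋ = 163+138+105 - 12-9-8 + 0 = 377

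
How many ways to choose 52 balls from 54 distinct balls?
C(54,52) = 54!/(52!×2!) = 1431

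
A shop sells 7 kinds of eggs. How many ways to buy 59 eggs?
C(59+7-1, 7-1) = C(65, 6) = 82598880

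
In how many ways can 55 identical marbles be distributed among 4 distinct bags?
C(55+4-1, 4-1) = C(58, 3) = 30856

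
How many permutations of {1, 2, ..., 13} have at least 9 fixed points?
Exactly j fixed points: C(13,j)·!(13-j); sum over j ≥ 9 (derangement numbers via !m = (m-1)·(!(m-1) + !(m-2)): !0..!4 = 1, 0, 1, 2, 9). Σ_{j=9}^{13} C(13,j)·!(13-j) = C(13,9)·!4 + C(13,10)·!3 + C(13,11)·!2 + C(13,12)·!1 + C(13,13)·!0 = 715·9 + 286·2 + 78·1 + 13·0 + 1·1 = 7086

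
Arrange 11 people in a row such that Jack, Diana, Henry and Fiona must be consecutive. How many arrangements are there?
Treat the 4 as one block: (11-4+1)! × 4! = 40320 × 24 = 967680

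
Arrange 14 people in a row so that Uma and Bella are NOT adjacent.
Total - adjacent = 14! - (14-1)!×2 = 87178291200 - 12454041600 = 74724249600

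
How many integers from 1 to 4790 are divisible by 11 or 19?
⌊4790/11⌋ + ⌊4790/19⌋ - ⌊4790/209⌋ = 435 + 252 - 22 = 665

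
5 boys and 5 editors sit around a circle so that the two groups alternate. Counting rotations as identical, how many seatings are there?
Fix one of the boys: (5-1)! ways for the remaining boys, × 5! ways for the editors = 24 × 120 = 2880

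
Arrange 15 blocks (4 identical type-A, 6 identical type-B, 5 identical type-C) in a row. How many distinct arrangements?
15! / (4! × 6! × 5!) = 630630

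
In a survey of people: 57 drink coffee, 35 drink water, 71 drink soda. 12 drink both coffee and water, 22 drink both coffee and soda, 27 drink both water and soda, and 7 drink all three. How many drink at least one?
|A∪B∪C| = 57+35+71-12-22-27+7 = 109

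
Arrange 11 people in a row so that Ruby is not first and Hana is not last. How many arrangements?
By inclusion-exclusion: 11! - 2×(11-1)! + (11-2)! = 39916800 - 7257600 + 362880 = 33022080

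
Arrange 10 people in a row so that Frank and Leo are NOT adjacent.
Total - adjacent = 10! - (10-1)!×2 = 3628800 - 725760 = 2903040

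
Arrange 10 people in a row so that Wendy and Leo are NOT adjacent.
Total - adjacent = 10! - (10-1)!×2 = 3628800 - 725760 = 2903040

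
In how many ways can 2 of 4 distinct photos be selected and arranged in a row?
P(4,2) = 4!/(4-2)! = 12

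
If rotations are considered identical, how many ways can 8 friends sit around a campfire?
Circular: fix one position, arrange the rest. (8-1)! = 5040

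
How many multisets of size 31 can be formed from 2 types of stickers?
C(31+2-1, 2-1) = C(32, 1) = 32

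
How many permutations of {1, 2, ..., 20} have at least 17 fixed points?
Exactly j fixed points: C(20,j)·!(20-j); sum over j ≥ 17 (derangement numbers via !m = (m-1)·(!(m-1) + !(m-2)): !0..!3 = 1, 0, 1, 2). Σ_{j=17}^{20} C(20,j)·!(20-j) = C(20,17)·!3 + C(20,18)·!2 + C(20,19)·!1 + C(20,20)·!0 = 1140·2 + 190·1 + 20·0 + 1·1 = 2471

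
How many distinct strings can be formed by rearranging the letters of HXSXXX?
6! / (1! × 4! × 1!) = 30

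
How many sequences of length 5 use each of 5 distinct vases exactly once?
5! = 120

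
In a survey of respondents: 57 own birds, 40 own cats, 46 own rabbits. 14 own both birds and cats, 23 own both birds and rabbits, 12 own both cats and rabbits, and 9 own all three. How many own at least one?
|A∪B∪C| = 57+40+46-14-23-12+9 = 103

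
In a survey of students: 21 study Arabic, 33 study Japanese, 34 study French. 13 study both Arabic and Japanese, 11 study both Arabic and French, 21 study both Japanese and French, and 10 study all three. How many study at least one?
|A∪B∪C| = 21+33+34-13-11-21+10 = 53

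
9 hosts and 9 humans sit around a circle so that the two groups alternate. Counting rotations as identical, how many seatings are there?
Fix one of the hosts: (9-1)! ways for the remaining hosts, × 9! ways for the humans = 40320 × 362880 = 14631321600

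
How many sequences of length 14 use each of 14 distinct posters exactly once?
14! = 87178291200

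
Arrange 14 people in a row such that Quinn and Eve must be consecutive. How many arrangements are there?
Treat the 2 as one block: (14-2+1)! × 2! = 6227020800 × 2 = 12454041600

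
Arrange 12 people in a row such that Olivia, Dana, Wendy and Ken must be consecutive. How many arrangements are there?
Treat the 4 as one block: (12-4+1)! × 4! = 362880 × 24 = 8709120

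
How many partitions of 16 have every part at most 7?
Let r_j(i) = number of partitions of i into parts ≤ j, for i = 0..16. r_1(i) = 1 for all i; r_j(i) = r_{j-1}(i) + r_j(i-j). Rows j = 2..7: ≤2: 1 1 2 2 3 3 4 4 5 5 6 6 7 7 8 8 9; ≤3: 1 1 2 3 4 5 7 8 10 12 14 16 19 21 24 27 30; ≤4: 1 1 2 3 5 6 9 11 15 18 23 27 34 39 47 54 64; ≤5: 1 1 2 3 5 7 10 13 18 23 30 37 47 57 70 84 101; ≤6: 1 1 2 3 5 7 11 14 20 26 35 44 58 71 90 110 136; ≤7: 1 1 2 3 5 7 11 15 21 28 38 49 65 82 105 131 164. r_7(16) = 164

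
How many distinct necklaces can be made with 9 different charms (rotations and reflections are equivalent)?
(9-1)!/2 = 40320/2 = 20160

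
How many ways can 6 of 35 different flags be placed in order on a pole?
P(35,6) = 35!/(35-6)! = 1168675200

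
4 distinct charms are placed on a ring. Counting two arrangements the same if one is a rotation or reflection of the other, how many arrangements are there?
(4-1)!/2 = 6/2 = 3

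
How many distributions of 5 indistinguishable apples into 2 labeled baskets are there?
C(5+2-1, 2-1) = C(6, 1) = 6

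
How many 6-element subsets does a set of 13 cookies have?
C(13,6) = 13!/(6!×7!) = 1716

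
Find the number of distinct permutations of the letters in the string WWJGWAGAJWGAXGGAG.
17! / (4! × 2! × 1! × 6! × 4!) = 428828400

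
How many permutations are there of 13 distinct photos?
13! = 6227020800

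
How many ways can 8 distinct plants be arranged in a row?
8! = 40320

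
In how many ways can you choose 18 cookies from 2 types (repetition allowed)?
C(18+2-1, 2-1) = C(19, 1) = 19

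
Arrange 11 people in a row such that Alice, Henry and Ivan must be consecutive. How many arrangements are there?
Treat the 3 as one block: (11-3+1)! × 3! = 362880 × 6 = 2177280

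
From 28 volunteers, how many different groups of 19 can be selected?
C(28,19) = 28!/(19!×9!) = 6906900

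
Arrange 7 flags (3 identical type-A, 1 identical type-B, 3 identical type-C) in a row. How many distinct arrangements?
7! / (3! × 1! × 3!) = 140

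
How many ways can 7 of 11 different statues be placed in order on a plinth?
P(11,7) = 11!/(11-7)! = 1663200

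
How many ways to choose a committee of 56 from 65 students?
C(65,56) = 65!/(56!×9!) = 31966749880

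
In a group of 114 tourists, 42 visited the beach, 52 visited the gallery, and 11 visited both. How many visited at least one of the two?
|A∪B| = |A| + |B| - |A∩B| = 42 + 52 - 11 = 83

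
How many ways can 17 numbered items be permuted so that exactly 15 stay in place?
Choose the 15 fixed points C(17,15) = 136, derange the rest: !2 = Σ_{j=0}^{2} (-1)^j·2!/j! = 2 - 2 + 1 = 1. Product = 136 × 1 = 136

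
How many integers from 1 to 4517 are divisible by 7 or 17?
⌊4517/7⌋ + ⌊4517/17⌋ - ⌊4517/119⌋ = 645 + 265 - 37 = 873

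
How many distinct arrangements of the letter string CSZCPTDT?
8! / (1! × 1! × 2! × 1! × 2! × 1!) = 10080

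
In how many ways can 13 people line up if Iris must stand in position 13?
Fix one position: (13-1)! = 479001600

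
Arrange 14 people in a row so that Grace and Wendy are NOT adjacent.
Total - adjacent = 14! - (14-1)!×2 = 87178291200 - 12454041600 = 74724249600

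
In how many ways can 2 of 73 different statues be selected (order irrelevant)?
C(73,2) = 73!/(2!×71!) = 2628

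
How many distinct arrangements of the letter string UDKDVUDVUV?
10! / (1! × 3! × 3! × 3!) = 16800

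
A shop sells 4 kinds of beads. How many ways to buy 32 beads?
C(32+4-1, 4-1) = C(35, 3) = 6545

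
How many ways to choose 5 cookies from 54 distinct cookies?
C(54,5) = 54!/(5!×49!) = 3162510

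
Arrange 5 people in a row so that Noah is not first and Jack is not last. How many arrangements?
By inclusion-exclusion: 5! - 2×(5-1)! + (5-2)! = 120 - 48 + 6 = 78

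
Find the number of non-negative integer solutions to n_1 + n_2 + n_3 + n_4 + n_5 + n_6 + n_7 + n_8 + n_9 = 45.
C(45+9-1, 9-1) = C(53, 8) = 886322710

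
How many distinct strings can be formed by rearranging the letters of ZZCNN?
5! / (2! × 1! × 2!) = 30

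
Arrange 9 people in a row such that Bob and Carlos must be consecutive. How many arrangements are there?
Treat the 2 as one block: (9-2+1)! × 2! = 40320 × 2 = 80640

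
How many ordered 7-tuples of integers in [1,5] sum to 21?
Coefficient of x^21 in (x + x² + ... + x^5)^7. By inclusion-exclusion on dice exceeding 5: Σ_j (-1)^j C(7,j)·C(21-1-5j, 6) = C(7,0)·C(20,6) - C(7,1)·C(15,6) + C(7,2)·C(10,6) = 1·38760 - 7·5005 + 21·210 = 8135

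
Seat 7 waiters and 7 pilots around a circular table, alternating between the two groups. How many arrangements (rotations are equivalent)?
Fix one of the waiters: (7-1)! ways for the remaining waiters, × 7! ways for the pilots = 720 × 5040 = 3628800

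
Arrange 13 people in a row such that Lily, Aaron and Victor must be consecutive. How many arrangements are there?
Treat the 3 as one block: (13-3+1)! × 3! = 39916800 × 6 = 239500800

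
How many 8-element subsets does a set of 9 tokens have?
C(9,8) = 9!/(8!×1!) = 9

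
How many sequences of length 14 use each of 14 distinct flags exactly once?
14! = 87178291200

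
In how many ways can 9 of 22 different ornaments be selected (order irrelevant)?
C(22,9) = 22!/(9!×13!) = 497420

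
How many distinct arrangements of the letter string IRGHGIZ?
7! / (1! × 1! × 1! × 2! × 2!) = 1260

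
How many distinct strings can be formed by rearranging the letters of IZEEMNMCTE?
10! / (2! × 1! × 1! × 1! × 1! × 3! × 1!) = 302400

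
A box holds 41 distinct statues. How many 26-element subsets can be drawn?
C(41,26) = 41!/(26!×15!) = 63432274896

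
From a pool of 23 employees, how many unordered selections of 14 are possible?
C(23,14) = 23!/(14!×9!) = 817190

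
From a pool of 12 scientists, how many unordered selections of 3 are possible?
C(12,3) = 12!/(3!×9!) = 220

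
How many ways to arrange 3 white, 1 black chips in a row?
4! / (3! × 1!) = 4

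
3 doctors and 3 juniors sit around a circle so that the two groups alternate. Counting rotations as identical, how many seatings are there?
Fix one of the doctors: (3-1)! ways for the remaining doctors, × 3! ways for the juniors = 2 × 6 = 12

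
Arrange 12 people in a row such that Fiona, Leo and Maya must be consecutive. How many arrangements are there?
Treat the 3 as one block: (12-3+1)! × 3! = 3628800 × 6 = 21772800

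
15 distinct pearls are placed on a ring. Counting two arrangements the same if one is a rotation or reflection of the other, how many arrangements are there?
(15-1)!/2 = 87178291200/2 = 43589145600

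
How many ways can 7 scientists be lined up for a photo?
7! = 5040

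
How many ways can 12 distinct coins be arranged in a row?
12! = 479001600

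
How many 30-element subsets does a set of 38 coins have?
C(38,30) = 38!/(30!×8!) = 48903492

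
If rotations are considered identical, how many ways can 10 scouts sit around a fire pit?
Circular: fix one position, arrange the rest. (10-1)! = 362880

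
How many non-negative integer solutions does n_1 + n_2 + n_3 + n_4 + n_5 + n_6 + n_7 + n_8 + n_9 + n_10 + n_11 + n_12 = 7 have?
C(7+12-1, 12-1) = C(18, 11) = 31824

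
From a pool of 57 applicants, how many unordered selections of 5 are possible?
C(57,5) = 57!/(5!×52!) = 4187106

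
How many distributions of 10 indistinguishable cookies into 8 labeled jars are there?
C(10+8-1, 8-1) = C(17, 7) = 19448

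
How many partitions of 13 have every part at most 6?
Let r_j(i) = number of partitions of i into parts ≤ j, for i = 0..13. r_1(i) = 1 for all i; r_j(i) = r_{j-1}(i) + r_j(i-j). Rows j = 2..6: ≤2: 1 1 2 2 3 3 4 4 5 5 6 6 7 7; ≤3: 1 1 2 3 4 5 7 8 10 12 14 16 19 21; ≤4: 1 1 2 3 5 6 9 11 15 18 23 27 34 39; ≤5: 1 1 2 3 5 7 10 13 18 23 30 37 47 57; ≤6: 1 1 2 3 5 7 11 14 20 26 35 44 58 71. r_6(13) = 71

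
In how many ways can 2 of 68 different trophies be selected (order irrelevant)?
C(68,2) = 68!/(2!×66!) = 2278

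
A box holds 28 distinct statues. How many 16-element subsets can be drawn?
C(28,16) = 28!/(16!×12!) = 30421755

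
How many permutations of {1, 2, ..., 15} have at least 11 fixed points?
Exactly j fixed points: C(15,j)·!(15-j); sum over j ≥ 11 (derangement numbers via !m = (m-1)·(!(m-1) + !(m-2)): !0..!4 = 1, 0, 1, 2, 9). Σ_{j=11}^{15} C(15,j)·!(15-j) = C(15,11)·!4 + C(15,12)·!3 + C(15,13)·!2 + C(15,14)·!1 + C(15,15)·!0 = 1365·9 + 455·2 + 105·1 + 15·0 + 1·1 = 13301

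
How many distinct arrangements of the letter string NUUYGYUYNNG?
11! / (3! × 3! × 3! × 2!) = 92400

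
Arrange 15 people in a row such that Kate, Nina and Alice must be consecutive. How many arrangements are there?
Treat the 3 as one block: (15-3+1)! × 3! = 6227020800 × 6 = 37362124800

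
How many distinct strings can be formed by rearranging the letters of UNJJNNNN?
8! / (5! × 2! × 1!) = 168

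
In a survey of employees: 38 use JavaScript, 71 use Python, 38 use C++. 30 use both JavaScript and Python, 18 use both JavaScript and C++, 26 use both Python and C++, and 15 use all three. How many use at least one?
|A∪B∪C| = 38+71+38-30-18-26+15 = 88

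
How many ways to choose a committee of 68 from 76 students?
C(76,68) = 76!/(68!×8!) = 18855883575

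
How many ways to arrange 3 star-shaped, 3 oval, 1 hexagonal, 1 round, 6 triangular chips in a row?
14! / (3! × 3! × 1! × 1! × 6!) = 3363360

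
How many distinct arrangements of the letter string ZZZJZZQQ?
8! / (5! × 2! × 1!) = 168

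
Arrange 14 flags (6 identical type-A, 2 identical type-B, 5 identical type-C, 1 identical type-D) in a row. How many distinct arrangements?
14! / (6! × 2! × 5! × 1!) = 504504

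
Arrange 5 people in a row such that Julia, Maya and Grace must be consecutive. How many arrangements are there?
Treat the 3 as one block: (5-3+1)! × 3! = 6 × 6 = 36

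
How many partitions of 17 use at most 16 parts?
By conjugation, equals partitions of 17 into parts ≤ 16. Let r_j(i) = number of partitions of i into parts ≤ j, for i = 0..17. r_1(i) = 1 for all i; r_j(i) = r_{j-1}(i) + r_j(i-j). Rows j = 2..16: ≤2: 1 1 2 2 3 3 4 4 5 5 6 6 7 7 8 8 9 9; ≤3: 1 1 2 3 4 5 7 8 10 12 14 16 19 21 24 27 30 33; ≤4: 1 1 2 3 5 6 9 11 15 18 23 27 34 39 47 54 64 72; ≤5: 1 1 2 3 5 7 10 13 18 23 30 37 47 57 70 84 101 119; ≤6: 1 1 2 3 5 7 11 14 20 26 35 44 58 71 90 110 136 163; ≤7: 1 1 2 3 5 7 11 15 21 28 38 49 65 82 105 131 164 201; ≤8: 1 1 2 3 5 7 11 15 22 29 40 52 70 89 116 146 186 230; ≤9: 1 1 2 3 5 7 11 15 22 30 41 54 73 94 123 157 201 252; ≤10: 1 1 2 3 5 7 11 15 22 30 42 55 75 97 128 164 212 267; ≤11: 1 1 2 3 5 7 11 15 22 30 42 56 76 99 131 169 219 278; ≤12: 1 1 2 3 5 7 11 15 22 30 42 56 77 100 133 172 224 285; ≤13: 1 1 2 3 5 7 11 15 22 30 42 56 77 101 134 174 227 290; ≤14: 1 1 2 3 5 7 11 15 22 30 42 56 77 101 135 175 229 293; ≤15: 1 1 2 3 5 7 11 15 22 30 42 56 77 101 135 176 230 295; ≤16: 1 1 2 3 5 7 11 15 22 30 42 56 77 101 135 176 231 296. r_16(17) = 296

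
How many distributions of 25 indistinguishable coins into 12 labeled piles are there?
C(25+12-1, 12-1) = C(36, 11) = 600805296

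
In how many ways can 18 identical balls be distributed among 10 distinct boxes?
C(18+10-1, 10-1) = C(27, 9) = 4686825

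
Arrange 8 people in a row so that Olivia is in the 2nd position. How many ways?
Fix one position: (8-1)! = 5040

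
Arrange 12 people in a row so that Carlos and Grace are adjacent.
Treat as block: (12-1)! × 2! = 39916800 × 2 = 79833600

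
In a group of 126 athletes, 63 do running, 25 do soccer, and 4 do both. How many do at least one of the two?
|A∪B| = |A| + |B| - |A∩B| = 63 + 25 - 4 = 84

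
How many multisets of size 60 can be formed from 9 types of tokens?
C(60+9-1, 9-1) = C(68, 8) = 7392009768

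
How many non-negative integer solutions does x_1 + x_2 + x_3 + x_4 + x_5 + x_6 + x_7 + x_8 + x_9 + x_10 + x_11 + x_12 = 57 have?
C(57+12-1, 12-1) = C(68, 11) = 1533058025824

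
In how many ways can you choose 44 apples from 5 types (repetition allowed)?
C(44+5-1, 5-1) = C(48, 4) = 194580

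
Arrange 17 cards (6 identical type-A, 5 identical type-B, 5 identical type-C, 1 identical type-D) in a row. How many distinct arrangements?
17! / (6! × 5! × 5! × 1!) = 34306272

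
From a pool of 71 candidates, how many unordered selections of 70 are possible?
C(71,70) = 71!/(70!×1!) = 71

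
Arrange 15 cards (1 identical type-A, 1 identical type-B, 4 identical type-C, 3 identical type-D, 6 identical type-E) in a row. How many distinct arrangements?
15! / (1! × 1! × 4! × 3! × 6!) = 12612600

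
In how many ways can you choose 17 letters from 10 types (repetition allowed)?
C(17+10-1, 10-1) = C(26, 9) = 3124550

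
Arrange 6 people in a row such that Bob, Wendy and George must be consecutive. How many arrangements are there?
Treat the 3 as one block: (6-3+1)! × 3! = 24 × 6 = 144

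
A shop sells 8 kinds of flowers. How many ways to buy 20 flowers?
C(20+8-1, 8-1) = C(27, 7) = 888030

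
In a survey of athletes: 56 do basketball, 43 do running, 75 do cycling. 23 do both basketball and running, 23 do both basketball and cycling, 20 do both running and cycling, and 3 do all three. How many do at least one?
|A∪B∪C| = 56+43+75-23-23-20+3 = 111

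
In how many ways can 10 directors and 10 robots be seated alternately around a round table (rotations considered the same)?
Fix one of the directors: (10-1)! ways for the remaining directors, × 10! ways for the robots = 362880 × 3628800 = 1316818944000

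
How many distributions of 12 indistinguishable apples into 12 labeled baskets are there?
C(12+12-1, 12-1) = C(23, 11) = 1352078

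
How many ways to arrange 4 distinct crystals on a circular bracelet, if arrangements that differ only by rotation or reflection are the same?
(4-1)!/2 = 6/2 = 3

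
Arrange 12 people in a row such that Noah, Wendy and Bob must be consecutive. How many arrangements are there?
Treat the 3 as one block: (12-3+1)! × 3! = 3628800 × 6 = 21772800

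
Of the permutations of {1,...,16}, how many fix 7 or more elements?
Exactly j fixed points: C(16,j)·!(16-j); sum over j ≥ 7 (derangement numbers via !m = (m-1)·(!(m-1) + !(m-2)): !0..!9 = 1, 0, 1, 2, 9, 44, 265, 1854, 14833, 133496). Σ_{j=7}^{16} C(16,j)·!(16-j) = C(16,7)·!9 + C(16,8)·!8 + C(16,9)·!7 + C(16,10)·!6 + C(16,11)·!5 + C(16,12)·!4 + C(16,13)·!3 + C(16,14)·!2 + C(16,15)·!1 + C(16,16)·!0 = 11440·133496 + 12870·14833 + 11440·1854 + 8008·265 + 4368·44 + 1820·9 + 560·2 + 120·1 + 16·0 + 1·1 = 1741636643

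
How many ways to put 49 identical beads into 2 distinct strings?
C(49+2-1, 2-1) = C(50, 1) = 50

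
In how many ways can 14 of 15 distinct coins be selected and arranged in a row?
P(15,14) = 15!/(15-14)! = 1307674368000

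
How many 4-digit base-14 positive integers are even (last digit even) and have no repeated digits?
Last∈{0,2,4,6,8,10,12}. Last=0: 1716. Last nonzero: 6×12×P(12,2) = 9504. Total = 11220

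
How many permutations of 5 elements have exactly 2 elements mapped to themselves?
Choose the 2 fixed points C(5,2) = 10, derange the rest: !3 = Σ_{j=0}^{3} (-1)^j·3!/j! = 6 - 6 + 3 - 1 = 2. Product = 10 × 2 = 20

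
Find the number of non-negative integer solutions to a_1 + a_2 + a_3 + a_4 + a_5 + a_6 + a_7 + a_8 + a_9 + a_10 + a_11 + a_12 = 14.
C(14+12-1, 12-1) = C(25, 11) = 4457400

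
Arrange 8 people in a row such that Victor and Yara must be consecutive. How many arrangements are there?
Treat the 2 as one block: (8-2+1)! × 2! = 5040 × 2 = 10080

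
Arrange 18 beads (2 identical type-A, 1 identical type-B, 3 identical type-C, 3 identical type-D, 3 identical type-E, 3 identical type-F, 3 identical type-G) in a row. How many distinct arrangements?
18! / (2! × 1! × 3! × 3! × 3! × 3! × 3!) = 411675264000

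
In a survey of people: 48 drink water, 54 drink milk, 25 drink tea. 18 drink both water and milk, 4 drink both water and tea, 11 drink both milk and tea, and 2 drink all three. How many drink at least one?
|A∪B∪C| = 48+54+25-18-4-11+2 = 96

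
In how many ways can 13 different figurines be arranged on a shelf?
13! = 6227020800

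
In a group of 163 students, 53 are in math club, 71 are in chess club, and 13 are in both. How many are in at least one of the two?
|A∪B| = |A| + |B| - |A∩B| = 53 + 71 - 13 = 111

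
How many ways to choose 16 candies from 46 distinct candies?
C(46,16) = 46!/(16!×30!) = 991493848554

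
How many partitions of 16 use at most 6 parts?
By conjugation, equals partitions of 16 into parts ≤ 6. Let r_j(i) = number of partitions of i into parts ≤ j, for i = 0..16. r_1(i) = 1 for all i; r_j(i) = r_{j-1}(i) + r_j(i-j). Rows j = 2..6: ≤2: 1 1 2 2 3 3 4 4 5 5 6 6 7 7 8 8 9; ≤3: 1 1 2 3 4 5 7 8 10 12 14 16 19 21 24 27 30; ≤4: 1 1 2 3 5 6 9 11 15 18 23 27 34 39 47 54 64; ≤5: 1 1 2 3 5 7 10 13 18 23 30 37 47 57 70 84 101; ≤6: 1 1 2 3 5 7 11 14 20 26 35 44 58 71 90 110 136. r_6(16) = 136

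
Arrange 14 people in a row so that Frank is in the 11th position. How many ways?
Fix one position: (14-1)! = 6227020800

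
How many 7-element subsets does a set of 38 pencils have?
C(38,7) = 38!/(7!×31!) = 12620256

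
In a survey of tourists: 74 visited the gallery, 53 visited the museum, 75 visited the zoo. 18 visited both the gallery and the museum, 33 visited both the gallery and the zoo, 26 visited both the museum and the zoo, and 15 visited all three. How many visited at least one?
|A∪B∪C| = 74+53+75-18-33-26+15 = 140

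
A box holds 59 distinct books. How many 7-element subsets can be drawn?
C(59,7) = 59!/(7!×52!) = 341149446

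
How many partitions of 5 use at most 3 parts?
By conjugation, equals partitions of 5 into parts ≤ 3. Let r_j(i) = number of partitions of i into parts ≤ j, for i = 0..5. r_1(i) = 1 for all i; r_j(i) = r_{j-1}(i) + r_j(i-j). Rows j = 2..3: ≤2: 1 1 2 2 3 3; ≤3: 1 1 2 3 4 5. r_3(5) = 5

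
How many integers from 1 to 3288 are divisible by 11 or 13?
⌊3288/11⌋ + ⌊3288/13⌋ - ⌊3288/143⌋ = 298 + 252 - 22 = 528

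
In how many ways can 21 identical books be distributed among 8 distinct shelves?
C(21+8-1, 8-1) = C(28, 7) = 1184040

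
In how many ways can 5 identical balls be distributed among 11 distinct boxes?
C(5+11-1, 11-1) = C(15, 10) = 3003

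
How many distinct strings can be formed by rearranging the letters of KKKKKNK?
7! / (6! × 1!) = 7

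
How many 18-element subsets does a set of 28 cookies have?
C(28,18) = 28!/(18!×10!) = 13123110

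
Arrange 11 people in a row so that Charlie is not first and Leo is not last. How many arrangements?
By inclusion-exclusion: 11! - 2×(11-1)! + (11-2)! = 39916800 - 7257600 + 362880 = 33022080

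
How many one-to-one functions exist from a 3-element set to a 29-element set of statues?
P(29,3) = 29!/(29-3)! = 21924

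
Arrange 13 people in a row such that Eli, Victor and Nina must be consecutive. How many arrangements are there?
Treat the 3 as one block: (13-3+1)! × 3! = 39916800 × 6 = 239500800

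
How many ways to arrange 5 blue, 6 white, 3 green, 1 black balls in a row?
15! / (5! × 6! × 3! × 1!) = 2522520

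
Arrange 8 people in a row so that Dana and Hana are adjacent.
Treat as block: (8-1)! × 2! = 5040 × 2 = 10080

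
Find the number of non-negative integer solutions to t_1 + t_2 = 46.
C(46+2-1, 2-1) = C(47, 1) = 47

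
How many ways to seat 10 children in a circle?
Circular: fix one position, arrange the rest. (10-1)! = 362880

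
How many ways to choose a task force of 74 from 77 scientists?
C(77,74) = 77!/(74!×3!) = 73150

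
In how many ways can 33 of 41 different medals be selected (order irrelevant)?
C(41,33) = 41!/(33!×8!) = 95548245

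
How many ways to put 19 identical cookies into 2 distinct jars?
C(19+2-1, 2-1) = C(20, 1) = 20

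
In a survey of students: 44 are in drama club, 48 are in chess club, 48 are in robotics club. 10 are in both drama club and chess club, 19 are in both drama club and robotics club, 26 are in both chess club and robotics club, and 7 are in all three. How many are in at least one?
|A∪B∪C| = 44+48+48-10-19-26+7 = 92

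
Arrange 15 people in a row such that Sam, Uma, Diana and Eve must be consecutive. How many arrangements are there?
Treat the 4 as one block: (15-4+1)! × 4! = 479001600 × 24 = 11496038400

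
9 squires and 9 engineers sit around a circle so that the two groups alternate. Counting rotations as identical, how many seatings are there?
Fix one of the squires: (9-1)! ways for the remaining squires, × 9! ways for the engineers = 40320 × 362880 = 14631321600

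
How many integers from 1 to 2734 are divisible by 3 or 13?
⌊2734/3⌋ + ⌊2734/13⌋ - ⌊2734/39⌋ = 911 + 210 - 70 = 1051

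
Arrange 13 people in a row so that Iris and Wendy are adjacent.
Treat as block: (13-1)! × 2! = 479001600 × 2 = 958003200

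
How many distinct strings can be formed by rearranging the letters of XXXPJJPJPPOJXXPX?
16! / (1! × 6! × 5! × 4!) = 10090080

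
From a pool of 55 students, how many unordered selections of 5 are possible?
C(55,5) = 55!/(5!×50!) = 3478761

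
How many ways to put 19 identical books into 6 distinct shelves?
C(19+6-1, 6-1) = C(24, 5) = 42504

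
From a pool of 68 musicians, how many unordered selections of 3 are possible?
C(68,3) = 68!/(3!×65!) = 50116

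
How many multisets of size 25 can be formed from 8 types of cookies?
C(25+8-1, 8-1) = C(32, 7) = 3365856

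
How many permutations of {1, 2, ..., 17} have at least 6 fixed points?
Exactly j fixed points: C(17,j)·!(17-j); sum over j ≥ 6 (derangement numbers via !m = (m-1)·(!(m-1) + !(m-2)): !0..!11 = 1, 0, 1, 2, 9, 44, 265, 1854, 14833, 133496, 1334961, 14684570). Σ_{j=6}^{17} C(17,j)·!(17-j) = C(17,6)·!11 + C(17,7)·!10 + C(17,8)·!9 + C(17,9)·!8 + C(17,10)·!7 + C(17,11)·!6 + C(17,12)·!5 + C(17,13)·!4 + C(17,14)·!3 + C(17,15)·!2 + C(17,16)·!1 + C(17,17)·!0 = 12376·14684570 + 19448·1334961 + 24310·133496 + 24310·14833 + 19448·1854 + 12376·265 + 6188·44 + 2380·9 + 680·2 + 136·1 + 17·0 + 1·1 = 211344069259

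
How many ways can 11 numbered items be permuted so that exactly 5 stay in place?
Choose the 5 fixed points C(11,5) = 462, derange the rest: !6 = Σ_{j=0}^{6} (-1)^j·6!/j! = 720 - 720 + 360 - 120 + 30 - 6 + 1 = 265. Product = 462 × 265 = 122430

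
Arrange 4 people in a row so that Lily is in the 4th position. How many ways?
Fix one position: (4-1)! = 6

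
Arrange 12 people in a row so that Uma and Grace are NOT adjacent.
Total - adjacent = 12! - (12-1)!×2 = 479001600 - 79833600 = 399168000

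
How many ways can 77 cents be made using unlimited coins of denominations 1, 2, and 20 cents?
Coefficient of x^77 in 1/(1-x^1) · 1/(1-x^2) · 1/(1-x^20). Case on j = number of 20-cent coins (j = 0..3); remainder r = 77 - 20j is made from {1,2} in ⌊r/2⌋+1 ways. r = 77, 57, 37, 17 → 39 + 29 + 19 + 9 = 96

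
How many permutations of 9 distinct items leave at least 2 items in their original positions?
Exactly j fixed points: C(9,j)·!(9-j); sum over j ≥ 2 (derangement numbers via !m = (m-1)·(!(m-1) + !(m-2)): !0..!7 = 1, 0, 1, 2, 9, 44, 265, 1854). Σ_{j=2}^{9} C(9,j)·!(9-j) = C(9,2)·!7 + C(9,3)·!6 + C(9,4)·!5 + C(9,5)·!4 + C(9,6)·!3 + C(9,7)·!2 + C(9,8)·!1 + C(9,9)·!0 = 36·1854 + 84·265 + 126·44 + 126·9 + 84·2 + 36·1 + 9·0 + 1·1 = 95887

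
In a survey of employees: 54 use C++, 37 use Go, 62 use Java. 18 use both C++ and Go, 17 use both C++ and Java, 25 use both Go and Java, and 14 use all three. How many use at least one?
|A∪B∪C| = 54+37+62-18-17-25+14 = 107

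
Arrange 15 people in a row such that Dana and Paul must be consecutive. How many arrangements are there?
Treat the 2 as one block: (15-2+1)! × 2! = 87178291200 × 2 = 174356582400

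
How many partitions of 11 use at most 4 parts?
By conjugation, equals partitions of 11 into parts ≤ 4. Let r_j(i) = number of partitions of i into parts ≤ j, for i = 0..11. r_1(i) = 1 for all i; r_j(i) = r_{j-1}(i) + r_j(i-j). Rows j = 2..4: ≤2: 1 1 2 2 3 3 4 4 5 5 6 6; ≤3: 1 1 2 3 4 5 7 8 10 12 14 16; ≤4: 1 1 2 3 5 6 9 11 15 18 23 27. r_4(11) = 27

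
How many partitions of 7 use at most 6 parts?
By conjugation, equals partitions of 7 into parts ≤ 6. Let r_j(i) = number of partitions of i into parts ≤ j, for i = 0..7. r_1(i) = 1 for all i; r_j(i) = r_{j-1}(i) + r_j(i-j). Rows j = 2..6: ≤2: 1 1 2 2 3 3 4 4; ≤3: 1 1 2 3 4 5 7 8; ≤4: 1 1 2 3 5 6 9 11; ≤5: 1 1 2 3 5 7 10 13; ≤6: 1 1 2 3 5 7 11 14. r_6(7) = 14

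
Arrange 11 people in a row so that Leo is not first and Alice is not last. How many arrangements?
By inclusion-exclusion: 11! - 2×(11-1)! + (11-2)! = 39916800 - 7257600 + 362880 = 33022080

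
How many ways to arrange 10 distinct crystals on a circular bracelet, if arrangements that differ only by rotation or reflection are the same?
(10-1)!/2 = 362880/2 = 181440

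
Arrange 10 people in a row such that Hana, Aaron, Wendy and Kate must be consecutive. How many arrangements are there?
Treat the 4 as one block: (10-4+1)! × 4! = 5040 × 24 = 120960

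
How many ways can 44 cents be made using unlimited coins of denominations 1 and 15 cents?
Coefficient of x^44 in 1/(1-x^1) · 1/(1-x^15). Use j coins of 15 for j = 0..⌊44/15⌋ = 2, the rest in 1s: 2 + 1 = 3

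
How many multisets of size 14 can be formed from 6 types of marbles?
C(14+6-1, 6-1) = C(19, 5) = 11628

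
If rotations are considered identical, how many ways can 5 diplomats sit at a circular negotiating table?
Circular: fix one position, arrange the rest. (5-1)! = 24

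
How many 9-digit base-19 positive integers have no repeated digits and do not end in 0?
Last digit: 18 nonzero choices. First digit: 17 (nonzero, ≠last). Middle 7: P(17,7) = 98017920. Total = 29993483520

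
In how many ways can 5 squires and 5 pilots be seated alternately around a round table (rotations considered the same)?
Fix one of the squires: (5-1)! ways for the remaining squires, × 5! ways for the pilots = 24 × 120 = 2880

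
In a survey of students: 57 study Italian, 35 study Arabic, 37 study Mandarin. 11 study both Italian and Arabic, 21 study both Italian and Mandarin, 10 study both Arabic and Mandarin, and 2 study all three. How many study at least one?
|A∪B∪C| = 57+35+37-11-21-10+2 = 89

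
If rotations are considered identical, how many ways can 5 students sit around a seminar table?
Circular: fix one position, arrange the rest. (5-1)! = 24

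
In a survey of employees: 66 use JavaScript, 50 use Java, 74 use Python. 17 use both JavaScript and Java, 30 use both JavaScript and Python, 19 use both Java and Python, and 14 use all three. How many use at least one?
|A∪B∪C| = 66+50+74-17-30-19+14 = 138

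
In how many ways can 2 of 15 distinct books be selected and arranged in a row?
P(15,2) = 15!/(15-2)! = 210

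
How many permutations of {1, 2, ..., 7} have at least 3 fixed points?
Exactly j fixed points: C(7,j)·!(7-j); sum over j ≥ 3 (derangement numbers via !m = (m-1)·(!(m-1) + !(m-2)): !0..!4 = 1, 0, 1, 2, 9). Σ_{j=3}^{7} C(7,j)·!(7-j) = C(7,3)·!4 + C(7,4)·!3 + C(7,5)·!2 + C(7,6)·!1 + C(7,7)·!0 = 35·9 + 35·2 + 21·1 + 7·0 + 1·1 = 407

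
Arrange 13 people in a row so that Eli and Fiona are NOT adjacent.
Total - adjacent = 13! - (13-1)!×2 = 6227020800 - 958003200 = 5269017600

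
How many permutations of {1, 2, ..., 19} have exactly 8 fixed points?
Choose the 8 fixed points C(19,8) = 75582, derange the rest: !11 = Σ_{j=0}^{11} (-1)^j·11!/j! = 39916800 - 39916800 + 19958400 - 6652800 + 1663200 - 332640 + 55440 - 7920 + 990 - 110 + 11 - 1 = 14684570. Product = 75582 × 14684570 = 1109889169740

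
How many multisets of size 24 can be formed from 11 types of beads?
C(24+11-1, 11-1) = C(34, 10) = 131128140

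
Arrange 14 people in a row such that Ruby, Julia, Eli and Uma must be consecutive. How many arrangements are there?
Treat the 4 as one block: (14-4+1)! × 4! = 39916800 × 24 = 958003200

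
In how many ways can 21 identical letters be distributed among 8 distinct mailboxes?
C(21+8-1, 8-1) = C(28, 7) = 1184040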